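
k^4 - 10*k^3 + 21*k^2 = k^2*(k - 7)*(k - 3)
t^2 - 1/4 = (t - 1/2)*(t + 1/2)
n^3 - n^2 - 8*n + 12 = (n - 2)^2*(n + 3)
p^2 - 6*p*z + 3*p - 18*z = (p + 3)*(p - 6*z)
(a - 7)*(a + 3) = a^2 - 4*a - 21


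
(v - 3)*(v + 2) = v^2 - v - 6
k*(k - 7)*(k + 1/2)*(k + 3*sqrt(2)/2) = k^4 - 13*k^3/2 + 3*sqrt(2)*k^3/2 - 39*sqrt(2)*k^2/4 - 7*k^2/2 - 21*sqrt(2)*k/4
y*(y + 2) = y^2 + 2*y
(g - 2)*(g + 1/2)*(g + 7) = g^3 + 11*g^2/2 - 23*g/2 - 7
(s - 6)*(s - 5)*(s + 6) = s^3 - 5*s^2 - 36*s + 180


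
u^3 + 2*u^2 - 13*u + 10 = (u - 2)*(u - 1)*(u + 5)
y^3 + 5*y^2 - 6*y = y*(y - 1)*(y + 6)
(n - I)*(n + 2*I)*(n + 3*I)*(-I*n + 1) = -I*n^4 + 5*n^3 + 5*I*n^2 + 5*n + 6*I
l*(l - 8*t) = l^2 - 8*l*t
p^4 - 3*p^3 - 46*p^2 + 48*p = p*(p - 8)*(p - 1)*(p + 6)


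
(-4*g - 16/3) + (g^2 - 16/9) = g^2 - 4*g - 64/9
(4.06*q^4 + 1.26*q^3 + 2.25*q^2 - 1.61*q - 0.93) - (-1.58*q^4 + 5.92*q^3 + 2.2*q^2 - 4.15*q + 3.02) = 5.64*q^4 - 4.66*q^3 + 0.0499999999999998*q^2 + 2.54*q - 3.95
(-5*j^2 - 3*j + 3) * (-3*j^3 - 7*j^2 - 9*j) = 15*j^5 + 44*j^4 + 57*j^3 + 6*j^2 - 27*j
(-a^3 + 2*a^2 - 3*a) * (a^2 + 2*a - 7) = -a^5 + 8*a^3 - 20*a^2 + 21*a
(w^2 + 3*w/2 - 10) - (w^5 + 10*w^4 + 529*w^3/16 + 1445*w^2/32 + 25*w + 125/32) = -w^5 - 10*w^4 - 529*w^3/16 - 1413*w^2/32 - 47*w/2 - 445/32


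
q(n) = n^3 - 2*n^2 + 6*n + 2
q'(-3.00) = 45.00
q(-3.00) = -61.00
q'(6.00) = 90.00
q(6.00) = 182.00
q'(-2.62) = 37.07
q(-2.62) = -45.43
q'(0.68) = 4.67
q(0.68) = 5.47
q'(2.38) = 13.47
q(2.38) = 18.43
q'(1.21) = 5.55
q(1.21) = 8.10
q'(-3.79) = 64.25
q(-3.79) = -103.91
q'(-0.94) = 12.41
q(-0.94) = -6.24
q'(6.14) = 94.54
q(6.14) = 194.92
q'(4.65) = 52.27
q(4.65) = 87.20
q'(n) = 3*n^2 - 4*n + 6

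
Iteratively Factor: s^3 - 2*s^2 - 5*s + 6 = (s - 3)*(s^2 + s - 2) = (s - 3)*(s - 1)*(s + 2)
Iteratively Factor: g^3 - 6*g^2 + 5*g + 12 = (g - 3)*(g^2 - 3*g - 4) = (g - 3)*(g + 1)*(g - 4)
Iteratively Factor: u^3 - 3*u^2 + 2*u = (u - 1)*(u^2 - 2*u) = (u - 2)*(u - 1)*(u)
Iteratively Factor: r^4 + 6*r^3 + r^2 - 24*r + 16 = (r + 4)*(r^3 + 2*r^2 - 7*r + 4) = (r + 4)^2*(r^2 - 2*r + 1) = (r - 1)*(r + 4)^2*(r - 1)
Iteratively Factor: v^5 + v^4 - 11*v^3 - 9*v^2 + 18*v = (v + 3)*(v^4 - 2*v^3 - 5*v^2 + 6*v) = (v - 1)*(v + 3)*(v^3 - v^2 - 6*v) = v*(v - 1)*(v + 3)*(v^2 - v - 6) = v*(v - 1)*(v + 2)*(v + 3)*(v - 3)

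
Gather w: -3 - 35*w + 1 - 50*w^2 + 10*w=-50*w^2 - 25*w - 2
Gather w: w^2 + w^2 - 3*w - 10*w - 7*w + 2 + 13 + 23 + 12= 2*w^2 - 20*w + 50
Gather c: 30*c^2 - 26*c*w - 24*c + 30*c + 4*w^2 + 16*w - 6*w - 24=30*c^2 + c*(6 - 26*w) + 4*w^2 + 10*w - 24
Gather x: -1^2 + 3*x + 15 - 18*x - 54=-15*x - 40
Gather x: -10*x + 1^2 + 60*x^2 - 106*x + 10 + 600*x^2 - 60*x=660*x^2 - 176*x + 11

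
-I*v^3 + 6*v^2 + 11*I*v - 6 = (v + 2*I)*(v + 3*I)*(-I*v + 1)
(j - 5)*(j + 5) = j^2 - 25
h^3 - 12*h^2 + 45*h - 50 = (h - 5)^2*(h - 2)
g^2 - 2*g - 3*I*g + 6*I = (g - 2)*(g - 3*I)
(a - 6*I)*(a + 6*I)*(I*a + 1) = I*a^3 + a^2 + 36*I*a + 36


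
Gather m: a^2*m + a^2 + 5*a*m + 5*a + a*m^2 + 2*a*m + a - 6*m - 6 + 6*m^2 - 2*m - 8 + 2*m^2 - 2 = a^2 + 6*a + m^2*(a + 8) + m*(a^2 + 7*a - 8) - 16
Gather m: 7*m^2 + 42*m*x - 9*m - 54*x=7*m^2 + m*(42*x - 9) - 54*x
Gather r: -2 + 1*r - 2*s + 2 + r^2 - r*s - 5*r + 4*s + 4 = r^2 + r*(-s - 4) + 2*s + 4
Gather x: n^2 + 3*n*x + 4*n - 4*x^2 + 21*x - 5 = n^2 + 4*n - 4*x^2 + x*(3*n + 21) - 5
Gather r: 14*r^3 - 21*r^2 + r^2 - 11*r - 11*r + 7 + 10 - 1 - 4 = 14*r^3 - 20*r^2 - 22*r + 12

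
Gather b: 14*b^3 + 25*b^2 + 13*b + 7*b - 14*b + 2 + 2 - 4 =14*b^3 + 25*b^2 + 6*b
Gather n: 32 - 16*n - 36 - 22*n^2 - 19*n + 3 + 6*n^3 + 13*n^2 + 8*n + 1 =6*n^3 - 9*n^2 - 27*n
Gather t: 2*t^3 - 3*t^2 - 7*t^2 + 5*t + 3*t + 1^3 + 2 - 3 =2*t^3 - 10*t^2 + 8*t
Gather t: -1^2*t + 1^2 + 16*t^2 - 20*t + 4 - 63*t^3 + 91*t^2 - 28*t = -63*t^3 + 107*t^2 - 49*t + 5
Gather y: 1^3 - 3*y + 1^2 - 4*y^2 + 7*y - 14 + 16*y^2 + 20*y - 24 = 12*y^2 + 24*y - 36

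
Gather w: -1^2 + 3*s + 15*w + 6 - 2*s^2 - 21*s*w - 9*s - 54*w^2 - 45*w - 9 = -2*s^2 - 6*s - 54*w^2 + w*(-21*s - 30) - 4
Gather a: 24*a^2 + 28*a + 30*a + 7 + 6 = 24*a^2 + 58*a + 13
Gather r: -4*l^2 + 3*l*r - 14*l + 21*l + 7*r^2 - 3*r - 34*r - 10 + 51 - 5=-4*l^2 + 7*l + 7*r^2 + r*(3*l - 37) + 36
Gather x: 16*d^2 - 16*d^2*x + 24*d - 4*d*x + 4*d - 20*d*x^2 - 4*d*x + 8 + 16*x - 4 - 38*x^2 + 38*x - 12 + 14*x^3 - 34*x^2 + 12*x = 16*d^2 + 28*d + 14*x^3 + x^2*(-20*d - 72) + x*(-16*d^2 - 8*d + 66) - 8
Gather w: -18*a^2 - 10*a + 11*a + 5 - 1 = -18*a^2 + a + 4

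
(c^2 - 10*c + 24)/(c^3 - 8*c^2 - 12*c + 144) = (c - 4)/(c^2 - 2*c - 24)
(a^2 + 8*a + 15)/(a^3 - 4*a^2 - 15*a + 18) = (a + 5)/(a^2 - 7*a + 6)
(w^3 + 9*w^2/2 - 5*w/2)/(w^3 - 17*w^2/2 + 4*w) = (w + 5)/(w - 8)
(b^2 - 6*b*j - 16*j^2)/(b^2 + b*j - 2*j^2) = (b - 8*j)/(b - j)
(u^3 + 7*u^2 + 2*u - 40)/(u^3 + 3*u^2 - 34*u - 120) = (u - 2)/(u - 6)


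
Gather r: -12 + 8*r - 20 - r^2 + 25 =-r^2 + 8*r - 7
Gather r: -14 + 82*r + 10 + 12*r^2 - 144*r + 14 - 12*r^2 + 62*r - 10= 0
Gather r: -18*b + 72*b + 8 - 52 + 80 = 54*b + 36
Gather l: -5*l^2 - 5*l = -5*l^2 - 5*l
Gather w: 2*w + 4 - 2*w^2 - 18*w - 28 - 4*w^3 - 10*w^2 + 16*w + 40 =-4*w^3 - 12*w^2 + 16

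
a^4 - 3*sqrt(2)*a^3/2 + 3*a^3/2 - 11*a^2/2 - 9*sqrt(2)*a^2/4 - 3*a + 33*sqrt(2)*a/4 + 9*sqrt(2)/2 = (a - 2)*(a + 1/2)*(a + 3)*(a - 3*sqrt(2)/2)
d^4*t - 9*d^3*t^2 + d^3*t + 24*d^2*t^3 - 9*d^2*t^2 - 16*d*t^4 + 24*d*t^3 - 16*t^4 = (d - 4*t)^2*(d - t)*(d*t + t)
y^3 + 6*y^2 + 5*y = y*(y + 1)*(y + 5)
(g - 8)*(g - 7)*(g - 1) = g^3 - 16*g^2 + 71*g - 56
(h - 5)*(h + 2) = h^2 - 3*h - 10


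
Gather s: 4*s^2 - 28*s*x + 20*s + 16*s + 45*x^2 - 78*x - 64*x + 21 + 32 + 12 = 4*s^2 + s*(36 - 28*x) + 45*x^2 - 142*x + 65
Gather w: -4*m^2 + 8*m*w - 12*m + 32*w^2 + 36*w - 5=-4*m^2 - 12*m + 32*w^2 + w*(8*m + 36) - 5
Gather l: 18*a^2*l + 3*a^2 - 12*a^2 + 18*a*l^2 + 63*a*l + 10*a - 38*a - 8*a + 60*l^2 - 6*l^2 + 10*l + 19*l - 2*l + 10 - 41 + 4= -9*a^2 - 36*a + l^2*(18*a + 54) + l*(18*a^2 + 63*a + 27) - 27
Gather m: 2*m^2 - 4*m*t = 2*m^2 - 4*m*t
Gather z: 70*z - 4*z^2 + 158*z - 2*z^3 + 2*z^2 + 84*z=-2*z^3 - 2*z^2 + 312*z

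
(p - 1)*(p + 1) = p^2 - 1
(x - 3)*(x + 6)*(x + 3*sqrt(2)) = x^3 + 3*x^2 + 3*sqrt(2)*x^2 - 18*x + 9*sqrt(2)*x - 54*sqrt(2)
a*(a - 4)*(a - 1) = a^3 - 5*a^2 + 4*a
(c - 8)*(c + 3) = c^2 - 5*c - 24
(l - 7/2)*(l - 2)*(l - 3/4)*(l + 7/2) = l^4 - 11*l^3/4 - 43*l^2/4 + 539*l/16 - 147/8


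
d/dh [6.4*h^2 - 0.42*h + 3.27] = 12.8*h - 0.42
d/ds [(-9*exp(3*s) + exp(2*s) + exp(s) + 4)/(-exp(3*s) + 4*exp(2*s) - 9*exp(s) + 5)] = (-35*exp(4*s) + 164*exp(3*s) - 136*exp(2*s) - 22*exp(s) + 41)*exp(s)/(exp(6*s) - 8*exp(5*s) + 34*exp(4*s) - 82*exp(3*s) + 121*exp(2*s) - 90*exp(s) + 25)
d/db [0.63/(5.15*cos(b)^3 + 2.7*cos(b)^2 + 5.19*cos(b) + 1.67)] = (9.7335*cos(b)^2 + 3.402*cos(b) + 3.2697)*sin(b)/(5.15*cos(b)^3 + 2.7*cos(b)^2 + 5.19*cos(b) + 1.67)^2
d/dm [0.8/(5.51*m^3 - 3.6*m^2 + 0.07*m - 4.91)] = (-13.224*m^2 + 5.76*m - 0.056)/(5.51*m^3 - 3.6*m^2 + 0.07*m - 4.91)^2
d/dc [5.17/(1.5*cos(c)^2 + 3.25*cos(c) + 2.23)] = (15.51*cos(c) + 16.8025)*sin(c)/(1.5*cos(c)^2 + 3.25*cos(c) + 2.23)^2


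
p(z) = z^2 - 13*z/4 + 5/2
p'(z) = 2*z - 13/4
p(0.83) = 0.49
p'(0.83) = -1.59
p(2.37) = 0.41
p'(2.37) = 1.49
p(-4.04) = 31.95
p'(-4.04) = -11.33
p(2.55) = 0.72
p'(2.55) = 1.85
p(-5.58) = 51.77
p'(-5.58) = -14.41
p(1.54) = -0.13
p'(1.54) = -0.17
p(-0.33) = 3.68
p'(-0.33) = -3.91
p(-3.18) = 22.95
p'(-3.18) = -9.61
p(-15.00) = 276.25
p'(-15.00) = -33.25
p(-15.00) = 276.25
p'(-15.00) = -33.25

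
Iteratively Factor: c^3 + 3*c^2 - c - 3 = (c + 3)*(c^2 - 1) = (c - 1)*(c + 3)*(c + 1)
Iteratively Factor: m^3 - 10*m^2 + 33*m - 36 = (m - 4)*(m^2 - 6*m + 9) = (m - 4)*(m - 3)*(m - 3)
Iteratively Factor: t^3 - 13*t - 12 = (t + 1)*(t^2 - t - 12) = (t - 4)*(t + 1)*(t + 3)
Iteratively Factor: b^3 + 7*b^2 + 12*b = (b + 4)*(b^2 + 3*b) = b*(b + 4)*(b + 3)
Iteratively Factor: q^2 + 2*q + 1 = (q + 1)*(q + 1)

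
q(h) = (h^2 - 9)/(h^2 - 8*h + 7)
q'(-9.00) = -0.04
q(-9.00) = 0.45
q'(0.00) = -1.47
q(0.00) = -1.29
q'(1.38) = -9.44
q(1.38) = 3.32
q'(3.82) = -0.83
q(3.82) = -0.62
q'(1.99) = -1.63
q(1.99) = 1.02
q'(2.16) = -1.28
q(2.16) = 0.77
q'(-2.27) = -0.20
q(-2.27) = -0.13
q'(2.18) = -1.24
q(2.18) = 0.75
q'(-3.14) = -0.14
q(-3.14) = 0.02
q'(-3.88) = -0.11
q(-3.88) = 0.11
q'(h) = 2*h/(h^2 - 8*h + 7) + (8 - 2*h)*(h^2 - 9)/(h^2 - 8*h + 7)^2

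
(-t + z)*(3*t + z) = -3*t^2 + 2*t*z + z^2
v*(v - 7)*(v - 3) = v^3 - 10*v^2 + 21*v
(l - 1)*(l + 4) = l^2 + 3*l - 4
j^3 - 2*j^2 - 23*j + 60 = (j - 4)*(j - 3)*(j + 5)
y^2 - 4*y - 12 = (y - 6)*(y + 2)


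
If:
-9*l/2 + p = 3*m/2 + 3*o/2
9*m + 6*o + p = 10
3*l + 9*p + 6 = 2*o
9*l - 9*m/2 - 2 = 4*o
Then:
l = -44/699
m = 5116/699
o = -2068/233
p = -610/233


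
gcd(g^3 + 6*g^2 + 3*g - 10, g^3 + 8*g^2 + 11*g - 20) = g^2 + 4*g - 5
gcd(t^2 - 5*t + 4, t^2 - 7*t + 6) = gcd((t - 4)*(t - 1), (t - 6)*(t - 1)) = t - 1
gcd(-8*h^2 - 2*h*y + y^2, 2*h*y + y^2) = 2*h + y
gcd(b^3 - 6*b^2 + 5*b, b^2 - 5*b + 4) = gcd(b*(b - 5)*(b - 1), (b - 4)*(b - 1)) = b - 1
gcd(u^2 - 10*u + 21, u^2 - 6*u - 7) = u - 7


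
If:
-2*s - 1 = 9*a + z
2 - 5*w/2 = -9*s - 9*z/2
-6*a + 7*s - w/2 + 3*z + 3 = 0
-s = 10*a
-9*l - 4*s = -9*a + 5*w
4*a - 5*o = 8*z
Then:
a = 5/349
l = 2395/3141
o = 2372/1745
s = -50/349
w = -430/349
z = -294/349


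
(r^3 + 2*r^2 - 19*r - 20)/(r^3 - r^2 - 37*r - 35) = (r - 4)/(r - 7)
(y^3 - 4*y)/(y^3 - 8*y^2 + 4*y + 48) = y*(y - 2)/(y^2 - 10*y + 24)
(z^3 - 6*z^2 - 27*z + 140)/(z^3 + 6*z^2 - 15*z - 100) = (z - 7)/(z + 5)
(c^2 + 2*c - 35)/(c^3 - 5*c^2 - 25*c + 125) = (c + 7)/(c^2 - 25)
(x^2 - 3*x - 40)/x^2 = 1 - 3/x - 40/x^2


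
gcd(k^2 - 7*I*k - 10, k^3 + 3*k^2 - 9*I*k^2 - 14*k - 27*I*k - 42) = k - 2*I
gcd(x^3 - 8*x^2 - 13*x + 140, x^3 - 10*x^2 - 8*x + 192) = x + 4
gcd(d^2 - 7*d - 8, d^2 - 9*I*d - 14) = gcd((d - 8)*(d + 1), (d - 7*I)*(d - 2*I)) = 1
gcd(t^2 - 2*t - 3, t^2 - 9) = t - 3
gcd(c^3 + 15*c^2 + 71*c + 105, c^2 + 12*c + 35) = c^2 + 12*c + 35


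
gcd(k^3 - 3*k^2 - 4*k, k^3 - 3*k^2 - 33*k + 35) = 1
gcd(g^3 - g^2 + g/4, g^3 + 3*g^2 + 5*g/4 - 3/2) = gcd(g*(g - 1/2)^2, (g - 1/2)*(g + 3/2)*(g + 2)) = g - 1/2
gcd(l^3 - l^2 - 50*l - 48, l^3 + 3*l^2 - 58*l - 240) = l^2 - 2*l - 48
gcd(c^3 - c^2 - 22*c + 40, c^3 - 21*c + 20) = c^2 + c - 20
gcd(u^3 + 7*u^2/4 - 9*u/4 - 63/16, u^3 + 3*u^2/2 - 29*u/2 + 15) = u - 3/2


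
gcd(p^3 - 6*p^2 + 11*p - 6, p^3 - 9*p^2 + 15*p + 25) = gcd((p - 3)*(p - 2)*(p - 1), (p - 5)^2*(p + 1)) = 1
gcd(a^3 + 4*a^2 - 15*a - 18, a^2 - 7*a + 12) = a - 3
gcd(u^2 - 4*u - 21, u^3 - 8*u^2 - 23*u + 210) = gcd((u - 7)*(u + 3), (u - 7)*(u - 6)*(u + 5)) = u - 7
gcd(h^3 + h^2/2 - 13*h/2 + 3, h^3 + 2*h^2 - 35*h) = 1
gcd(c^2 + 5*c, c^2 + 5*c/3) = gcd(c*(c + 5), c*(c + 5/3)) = c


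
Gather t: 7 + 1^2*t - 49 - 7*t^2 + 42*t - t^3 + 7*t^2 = -t^3 + 43*t - 42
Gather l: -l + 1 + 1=2 - l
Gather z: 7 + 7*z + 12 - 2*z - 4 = 5*z + 15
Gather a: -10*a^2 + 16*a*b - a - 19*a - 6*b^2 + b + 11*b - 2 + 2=-10*a^2 + a*(16*b - 20) - 6*b^2 + 12*b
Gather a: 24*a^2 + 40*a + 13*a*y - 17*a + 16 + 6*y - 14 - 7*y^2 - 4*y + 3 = 24*a^2 + a*(13*y + 23) - 7*y^2 + 2*y + 5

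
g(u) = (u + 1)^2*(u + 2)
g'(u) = (u + 1)^2 + (u + 2)*(2*u + 2)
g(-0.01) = 1.95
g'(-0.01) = 4.92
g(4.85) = 234.42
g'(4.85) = 114.37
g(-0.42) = 0.53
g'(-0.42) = 2.17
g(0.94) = 11.06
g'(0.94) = 15.17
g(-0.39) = 0.60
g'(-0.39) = 2.34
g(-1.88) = 0.09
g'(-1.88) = 0.56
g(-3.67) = -11.91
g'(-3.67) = 16.05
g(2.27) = 45.66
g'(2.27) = 38.62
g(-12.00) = -1210.00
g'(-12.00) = 341.00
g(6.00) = 392.00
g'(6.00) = 161.00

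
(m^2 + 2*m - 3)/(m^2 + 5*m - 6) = (m + 3)/(m + 6)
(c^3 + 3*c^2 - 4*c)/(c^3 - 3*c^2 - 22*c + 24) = c/(c - 6)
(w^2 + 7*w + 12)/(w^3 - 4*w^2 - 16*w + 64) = (w + 3)/(w^2 - 8*w + 16)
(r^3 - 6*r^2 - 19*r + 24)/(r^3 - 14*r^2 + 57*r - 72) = (r^2 + 2*r - 3)/(r^2 - 6*r + 9)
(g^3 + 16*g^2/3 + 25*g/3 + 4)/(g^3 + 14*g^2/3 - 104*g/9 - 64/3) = 3*(g^2 + 4*g + 3)/(3*g^2 + 10*g - 48)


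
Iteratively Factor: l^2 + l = (l)*(l + 1)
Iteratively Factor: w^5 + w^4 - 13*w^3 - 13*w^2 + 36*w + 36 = (w - 3)*(w^4 + 4*w^3 - w^2 - 16*w - 12) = (w - 3)*(w - 2)*(w^3 + 6*w^2 + 11*w + 6) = (w - 3)*(w - 2)*(w + 2)*(w^2 + 4*w + 3) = (w - 3)*(w - 2)*(w + 1)*(w + 2)*(w + 3)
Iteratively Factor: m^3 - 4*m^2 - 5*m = (m)*(m^2 - 4*m - 5) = m*(m + 1)*(m - 5)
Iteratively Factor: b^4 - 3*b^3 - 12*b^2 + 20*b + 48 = (b - 4)*(b^3 + b^2 - 8*b - 12) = (b - 4)*(b + 2)*(b^2 - b - 6) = (b - 4)*(b - 3)*(b + 2)*(b + 2)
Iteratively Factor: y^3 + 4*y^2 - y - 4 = (y - 1)*(y^2 + 5*y + 4) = (y - 1)*(y + 1)*(y + 4)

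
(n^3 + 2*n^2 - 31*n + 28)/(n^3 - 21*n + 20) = (n + 7)/(n + 5)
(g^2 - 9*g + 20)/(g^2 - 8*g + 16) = (g - 5)/(g - 4)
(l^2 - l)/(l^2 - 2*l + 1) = l/(l - 1)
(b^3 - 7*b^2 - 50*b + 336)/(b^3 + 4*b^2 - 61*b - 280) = (b - 6)/(b + 5)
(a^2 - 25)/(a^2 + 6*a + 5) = (a - 5)/(a + 1)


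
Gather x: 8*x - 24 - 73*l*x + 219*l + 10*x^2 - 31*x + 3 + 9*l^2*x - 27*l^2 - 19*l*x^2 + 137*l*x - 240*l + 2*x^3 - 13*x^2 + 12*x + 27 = -27*l^2 - 21*l + 2*x^3 + x^2*(-19*l - 3) + x*(9*l^2 + 64*l - 11) + 6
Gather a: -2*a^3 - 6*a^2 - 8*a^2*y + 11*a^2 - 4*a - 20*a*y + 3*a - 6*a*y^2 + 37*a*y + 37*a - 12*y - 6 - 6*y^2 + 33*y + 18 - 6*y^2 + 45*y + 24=-2*a^3 + a^2*(5 - 8*y) + a*(-6*y^2 + 17*y + 36) - 12*y^2 + 66*y + 36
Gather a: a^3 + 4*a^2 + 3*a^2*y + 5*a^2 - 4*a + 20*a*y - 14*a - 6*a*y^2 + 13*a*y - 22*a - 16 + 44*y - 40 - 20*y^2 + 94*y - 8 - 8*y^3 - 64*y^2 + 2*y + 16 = a^3 + a^2*(3*y + 9) + a*(-6*y^2 + 33*y - 40) - 8*y^3 - 84*y^2 + 140*y - 48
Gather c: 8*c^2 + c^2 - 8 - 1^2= 9*c^2 - 9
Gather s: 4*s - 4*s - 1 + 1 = 0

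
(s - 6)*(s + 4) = s^2 - 2*s - 24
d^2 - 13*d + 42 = (d - 7)*(d - 6)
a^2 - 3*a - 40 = (a - 8)*(a + 5)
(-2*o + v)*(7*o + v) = -14*o^2 + 5*o*v + v^2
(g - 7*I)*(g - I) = g^2 - 8*I*g - 7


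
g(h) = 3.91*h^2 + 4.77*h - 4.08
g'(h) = 7.82*h + 4.77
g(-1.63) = -1.47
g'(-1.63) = -7.98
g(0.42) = -1.39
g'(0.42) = 8.05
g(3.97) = 76.48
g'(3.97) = 35.82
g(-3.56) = 28.49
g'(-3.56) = -23.07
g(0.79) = 2.13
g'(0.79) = 10.95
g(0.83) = 2.57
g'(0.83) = 11.26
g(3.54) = 61.80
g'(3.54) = 32.45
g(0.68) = 0.97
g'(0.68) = 10.09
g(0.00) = -4.08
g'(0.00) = 4.77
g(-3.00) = 16.80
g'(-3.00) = -18.69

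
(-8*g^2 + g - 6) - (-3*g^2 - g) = -5*g^2 + 2*g - 6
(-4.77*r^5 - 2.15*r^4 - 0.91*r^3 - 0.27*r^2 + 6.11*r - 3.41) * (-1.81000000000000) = 8.6337*r^5 + 3.8915*r^4 + 1.6471*r^3 + 0.4887*r^2 - 11.0591*r + 6.1721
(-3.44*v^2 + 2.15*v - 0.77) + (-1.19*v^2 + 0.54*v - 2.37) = -4.63*v^2 + 2.69*v - 3.14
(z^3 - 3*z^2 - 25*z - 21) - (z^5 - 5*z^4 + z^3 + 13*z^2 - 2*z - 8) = -z^5 + 5*z^4 - 16*z^2 - 23*z - 13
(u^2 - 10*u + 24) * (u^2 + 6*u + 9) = u^4 - 4*u^3 - 27*u^2 + 54*u + 216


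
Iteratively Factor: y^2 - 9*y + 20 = (y - 5)*(y - 4)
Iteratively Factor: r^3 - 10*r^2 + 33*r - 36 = (r - 3)*(r^2 - 7*r + 12) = (r - 3)^2*(r - 4)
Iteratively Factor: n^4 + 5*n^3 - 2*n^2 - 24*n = (n + 4)*(n^3 + n^2 - 6*n) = n*(n + 4)*(n^2 + n - 6) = n*(n - 2)*(n + 4)*(n + 3)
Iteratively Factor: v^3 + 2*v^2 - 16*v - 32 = (v + 4)*(v^2 - 2*v - 8) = (v - 4)*(v + 4)*(v + 2)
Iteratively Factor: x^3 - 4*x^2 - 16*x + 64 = (x - 4)*(x^2 - 16) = (x - 4)*(x + 4)*(x - 4)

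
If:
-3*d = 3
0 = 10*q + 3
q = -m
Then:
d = -1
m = 3/10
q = -3/10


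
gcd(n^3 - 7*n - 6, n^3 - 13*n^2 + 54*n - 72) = n - 3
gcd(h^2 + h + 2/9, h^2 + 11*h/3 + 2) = h + 2/3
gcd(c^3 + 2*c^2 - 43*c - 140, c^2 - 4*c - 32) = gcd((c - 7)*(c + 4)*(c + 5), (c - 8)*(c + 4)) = c + 4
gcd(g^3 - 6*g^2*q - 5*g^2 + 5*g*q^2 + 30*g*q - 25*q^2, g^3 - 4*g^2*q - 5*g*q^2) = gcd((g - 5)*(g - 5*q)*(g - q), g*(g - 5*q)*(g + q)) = -g + 5*q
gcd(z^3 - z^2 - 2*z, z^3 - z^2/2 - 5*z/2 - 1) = z^2 - z - 2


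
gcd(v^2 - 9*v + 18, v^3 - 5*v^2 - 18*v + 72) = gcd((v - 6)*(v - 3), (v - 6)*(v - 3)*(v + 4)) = v^2 - 9*v + 18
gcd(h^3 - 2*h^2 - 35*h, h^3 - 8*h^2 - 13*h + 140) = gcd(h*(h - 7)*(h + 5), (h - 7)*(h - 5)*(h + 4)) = h - 7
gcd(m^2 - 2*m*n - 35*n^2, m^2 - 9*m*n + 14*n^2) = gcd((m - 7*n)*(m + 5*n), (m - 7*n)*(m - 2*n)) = m - 7*n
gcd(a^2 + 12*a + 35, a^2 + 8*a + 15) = a + 5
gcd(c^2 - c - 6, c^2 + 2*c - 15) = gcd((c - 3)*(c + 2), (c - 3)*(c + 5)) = c - 3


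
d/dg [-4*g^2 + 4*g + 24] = 4 - 8*g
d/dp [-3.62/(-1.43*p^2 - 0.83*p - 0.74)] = (-10.3532*p - 3.0046)/(1.43*p^2 + 0.83*p + 0.74)^2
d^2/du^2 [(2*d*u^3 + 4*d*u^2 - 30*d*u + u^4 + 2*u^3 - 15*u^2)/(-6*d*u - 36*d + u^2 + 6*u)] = 2*(-4*u*(-3*d + u + 3)^2*(2*d*u^2 + 4*d*u - 30*d + u^3 + 2*u^2 - 15*u) + (6*d*u + 36*d - u^2 - 6*u)^2*(-6*d*u - 4*d - 6*u^2 - 6*u + 15) + (6*d*u + 36*d - u^2 - 6*u)*(-2*d*u^3 - 4*d*u^2 + 30*d*u - u^4 - 2*u^3 + 15*u^2 - 4*(-3*d + u + 3)*(3*d*u^2 + 4*d*u - 15*d + 2*u^3 + 3*u^2 - 15*u)))/(6*d*u + 36*d - u^2 - 6*u)^3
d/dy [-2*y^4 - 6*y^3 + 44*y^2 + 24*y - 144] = -8*y^3 - 18*y^2 + 88*y + 24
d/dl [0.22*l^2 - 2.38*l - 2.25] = 0.44*l - 2.38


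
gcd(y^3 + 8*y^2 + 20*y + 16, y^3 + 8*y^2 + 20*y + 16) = y^3 + 8*y^2 + 20*y + 16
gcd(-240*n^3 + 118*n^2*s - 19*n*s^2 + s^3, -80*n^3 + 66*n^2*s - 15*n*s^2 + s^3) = 40*n^2 - 13*n*s + s^2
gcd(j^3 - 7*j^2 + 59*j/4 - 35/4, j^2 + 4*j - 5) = j - 1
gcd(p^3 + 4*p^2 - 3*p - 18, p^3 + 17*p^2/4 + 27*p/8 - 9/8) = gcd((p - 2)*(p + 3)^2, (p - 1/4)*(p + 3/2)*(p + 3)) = p + 3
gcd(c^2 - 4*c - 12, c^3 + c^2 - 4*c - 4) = c + 2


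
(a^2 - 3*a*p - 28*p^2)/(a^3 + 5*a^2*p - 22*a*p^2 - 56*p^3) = (a^2 - 3*a*p - 28*p^2)/(a^3 + 5*a^2*p - 22*a*p^2 - 56*p^3)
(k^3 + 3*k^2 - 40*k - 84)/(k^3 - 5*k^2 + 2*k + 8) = (k^3 + 3*k^2 - 40*k - 84)/(k^3 - 5*k^2 + 2*k + 8)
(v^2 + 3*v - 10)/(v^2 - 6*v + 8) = (v + 5)/(v - 4)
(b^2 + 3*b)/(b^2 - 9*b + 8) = b*(b + 3)/(b^2 - 9*b + 8)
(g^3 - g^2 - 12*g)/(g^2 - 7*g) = (g^2 - g - 12)/(g - 7)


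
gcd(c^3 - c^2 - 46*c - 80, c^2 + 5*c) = c + 5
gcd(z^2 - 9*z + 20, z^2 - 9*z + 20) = z^2 - 9*z + 20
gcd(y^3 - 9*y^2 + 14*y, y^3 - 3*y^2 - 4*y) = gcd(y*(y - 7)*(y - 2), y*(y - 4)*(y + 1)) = y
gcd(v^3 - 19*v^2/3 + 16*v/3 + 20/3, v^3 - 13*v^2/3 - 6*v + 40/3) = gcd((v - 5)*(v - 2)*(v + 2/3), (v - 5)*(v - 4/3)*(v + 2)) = v - 5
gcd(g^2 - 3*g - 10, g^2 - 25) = g - 5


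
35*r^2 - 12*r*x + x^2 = (-7*r + x)*(-5*r + x)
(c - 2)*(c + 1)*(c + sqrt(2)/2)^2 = c^4 - c^3 + sqrt(2)*c^3 - 3*c^2/2 - sqrt(2)*c^2 - 2*sqrt(2)*c - c/2 - 1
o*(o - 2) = o^2 - 2*o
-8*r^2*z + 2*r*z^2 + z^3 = z*(-2*r + z)*(4*r + z)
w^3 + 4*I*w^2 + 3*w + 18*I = (w - 2*I)*(w + 3*I)^2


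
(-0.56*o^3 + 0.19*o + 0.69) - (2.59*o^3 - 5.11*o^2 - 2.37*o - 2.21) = -3.15*o^3 + 5.11*o^2 + 2.56*o + 2.9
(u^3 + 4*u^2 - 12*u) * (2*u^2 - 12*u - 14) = 2*u^5 - 4*u^4 - 86*u^3 + 88*u^2 + 168*u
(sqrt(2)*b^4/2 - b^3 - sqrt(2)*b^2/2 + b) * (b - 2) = sqrt(2)*b^5/2 - sqrt(2)*b^4 - b^4 - sqrt(2)*b^3/2 + 2*b^3 + b^2 + sqrt(2)*b^2 - 2*b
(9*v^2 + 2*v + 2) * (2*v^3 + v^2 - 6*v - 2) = 18*v^5 + 13*v^4 - 48*v^3 - 28*v^2 - 16*v - 4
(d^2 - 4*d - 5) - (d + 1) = d^2 - 5*d - 6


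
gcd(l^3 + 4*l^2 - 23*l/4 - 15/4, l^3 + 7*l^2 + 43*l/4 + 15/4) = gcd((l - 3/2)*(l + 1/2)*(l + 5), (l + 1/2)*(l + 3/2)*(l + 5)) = l^2 + 11*l/2 + 5/2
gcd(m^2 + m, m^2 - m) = m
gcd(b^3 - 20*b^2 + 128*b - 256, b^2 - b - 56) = b - 8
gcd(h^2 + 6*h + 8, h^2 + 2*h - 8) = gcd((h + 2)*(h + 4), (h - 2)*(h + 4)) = h + 4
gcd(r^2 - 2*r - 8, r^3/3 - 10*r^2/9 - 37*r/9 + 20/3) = 1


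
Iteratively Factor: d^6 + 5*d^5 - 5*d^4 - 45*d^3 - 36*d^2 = (d + 4)*(d^5 + d^4 - 9*d^3 - 9*d^2) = d*(d + 4)*(d^4 + d^3 - 9*d^2 - 9*d) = d^2*(d + 4)*(d^3 + d^2 - 9*d - 9) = d^2*(d + 1)*(d + 4)*(d^2 - 9) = d^2*(d + 1)*(d + 3)*(d + 4)*(d - 3)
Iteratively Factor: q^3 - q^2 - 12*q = (q - 4)*(q^2 + 3*q) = (q - 4)*(q + 3)*(q)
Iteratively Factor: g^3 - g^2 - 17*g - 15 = (g - 5)*(g^2 + 4*g + 3) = (g - 5)*(g + 3)*(g + 1)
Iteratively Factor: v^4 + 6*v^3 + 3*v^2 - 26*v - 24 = (v + 3)*(v^3 + 3*v^2 - 6*v - 8) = (v - 2)*(v + 3)*(v^2 + 5*v + 4) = (v - 2)*(v + 1)*(v + 3)*(v + 4)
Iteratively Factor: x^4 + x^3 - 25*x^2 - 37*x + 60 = (x - 1)*(x^3 + 2*x^2 - 23*x - 60) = (x - 1)*(x + 3)*(x^2 - x - 20) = (x - 1)*(x + 3)*(x + 4)*(x - 5)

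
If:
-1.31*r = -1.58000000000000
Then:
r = 1.21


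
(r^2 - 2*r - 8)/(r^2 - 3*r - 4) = (r + 2)/(r + 1)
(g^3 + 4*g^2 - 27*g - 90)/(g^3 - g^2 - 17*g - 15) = (g + 6)/(g + 1)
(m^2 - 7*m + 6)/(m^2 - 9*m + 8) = (m - 6)/(m - 8)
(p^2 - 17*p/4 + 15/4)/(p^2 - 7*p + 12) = (p - 5/4)/(p - 4)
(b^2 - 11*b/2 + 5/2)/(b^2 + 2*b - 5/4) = 2*(b - 5)/(2*b + 5)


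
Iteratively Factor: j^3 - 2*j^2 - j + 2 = (j + 1)*(j^2 - 3*j + 2) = (j - 2)*(j + 1)*(j - 1)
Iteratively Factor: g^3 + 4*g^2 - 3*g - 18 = (g + 3)*(g^2 + g - 6) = (g + 3)^2*(g - 2)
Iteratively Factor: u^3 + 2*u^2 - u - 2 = (u + 2)*(u^2 - 1) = (u + 1)*(u + 2)*(u - 1)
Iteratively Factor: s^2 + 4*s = (s)*(s + 4)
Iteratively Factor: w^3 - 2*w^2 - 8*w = (w)*(w^2 - 2*w - 8) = w*(w + 2)*(w - 4)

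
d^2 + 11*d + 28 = (d + 4)*(d + 7)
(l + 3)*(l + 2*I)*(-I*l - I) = -I*l^3 + 2*l^2 - 4*I*l^2 + 8*l - 3*I*l + 6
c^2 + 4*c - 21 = (c - 3)*(c + 7)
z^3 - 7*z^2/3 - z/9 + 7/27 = (z - 7/3)*(z - 1/3)*(z + 1/3)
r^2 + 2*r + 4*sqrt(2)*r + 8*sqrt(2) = (r + 2)*(r + 4*sqrt(2))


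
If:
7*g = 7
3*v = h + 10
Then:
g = 1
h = 3*v - 10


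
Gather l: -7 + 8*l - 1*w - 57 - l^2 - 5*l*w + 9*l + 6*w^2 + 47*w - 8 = -l^2 + l*(17 - 5*w) + 6*w^2 + 46*w - 72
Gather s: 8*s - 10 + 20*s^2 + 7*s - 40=20*s^2 + 15*s - 50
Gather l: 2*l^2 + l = 2*l^2 + l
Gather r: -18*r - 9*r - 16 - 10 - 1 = -27*r - 27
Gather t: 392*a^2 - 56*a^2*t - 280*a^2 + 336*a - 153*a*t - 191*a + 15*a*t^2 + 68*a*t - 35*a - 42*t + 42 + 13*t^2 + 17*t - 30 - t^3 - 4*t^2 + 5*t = 112*a^2 + 110*a - t^3 + t^2*(15*a + 9) + t*(-56*a^2 - 85*a - 20) + 12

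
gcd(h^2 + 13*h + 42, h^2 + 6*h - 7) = h + 7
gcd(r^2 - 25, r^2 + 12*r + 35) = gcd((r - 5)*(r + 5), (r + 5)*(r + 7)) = r + 5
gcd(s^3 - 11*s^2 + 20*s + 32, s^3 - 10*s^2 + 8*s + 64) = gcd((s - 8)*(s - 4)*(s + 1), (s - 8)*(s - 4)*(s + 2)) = s^2 - 12*s + 32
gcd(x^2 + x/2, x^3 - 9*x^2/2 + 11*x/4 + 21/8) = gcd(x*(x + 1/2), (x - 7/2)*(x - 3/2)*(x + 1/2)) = x + 1/2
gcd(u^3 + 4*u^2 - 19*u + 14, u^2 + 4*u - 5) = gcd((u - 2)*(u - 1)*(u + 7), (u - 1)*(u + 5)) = u - 1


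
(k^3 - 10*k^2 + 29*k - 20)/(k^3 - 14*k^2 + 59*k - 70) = (k^2 - 5*k + 4)/(k^2 - 9*k + 14)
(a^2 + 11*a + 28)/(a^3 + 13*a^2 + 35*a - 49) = (a + 4)/(a^2 + 6*a - 7)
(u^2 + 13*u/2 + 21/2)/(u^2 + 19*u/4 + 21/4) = 2*(2*u + 7)/(4*u + 7)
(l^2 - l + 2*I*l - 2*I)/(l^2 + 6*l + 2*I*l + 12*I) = (l - 1)/(l + 6)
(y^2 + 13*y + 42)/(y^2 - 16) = (y^2 + 13*y + 42)/(y^2 - 16)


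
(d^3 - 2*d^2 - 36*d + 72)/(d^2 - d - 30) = (d^2 + 4*d - 12)/(d + 5)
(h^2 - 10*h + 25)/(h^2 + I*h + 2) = (h^2 - 10*h + 25)/(h^2 + I*h + 2)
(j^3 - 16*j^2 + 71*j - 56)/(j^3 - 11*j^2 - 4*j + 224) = (j - 1)/(j + 4)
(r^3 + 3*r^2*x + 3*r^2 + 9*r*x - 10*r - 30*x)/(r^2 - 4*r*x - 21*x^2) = (-r^2 - 3*r + 10)/(-r + 7*x)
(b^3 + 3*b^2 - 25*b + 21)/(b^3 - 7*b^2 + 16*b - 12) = (b^2 + 6*b - 7)/(b^2 - 4*b + 4)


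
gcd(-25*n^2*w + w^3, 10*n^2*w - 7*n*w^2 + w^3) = -5*n*w + w^2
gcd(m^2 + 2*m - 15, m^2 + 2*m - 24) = 1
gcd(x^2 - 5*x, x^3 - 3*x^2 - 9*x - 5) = x - 5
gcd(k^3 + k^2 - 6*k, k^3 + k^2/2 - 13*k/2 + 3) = k^2 + k - 6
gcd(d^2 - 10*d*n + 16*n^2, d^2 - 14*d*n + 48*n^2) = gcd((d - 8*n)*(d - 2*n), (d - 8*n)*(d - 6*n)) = d - 8*n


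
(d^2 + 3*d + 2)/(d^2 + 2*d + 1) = (d + 2)/(d + 1)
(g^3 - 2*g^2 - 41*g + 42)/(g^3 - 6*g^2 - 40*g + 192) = (g^2 - 8*g + 7)/(g^2 - 12*g + 32)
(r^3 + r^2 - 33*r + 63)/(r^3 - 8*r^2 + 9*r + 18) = (r^2 + 4*r - 21)/(r^2 - 5*r - 6)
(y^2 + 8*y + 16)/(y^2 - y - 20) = (y + 4)/(y - 5)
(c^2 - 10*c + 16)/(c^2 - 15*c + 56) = (c - 2)/(c - 7)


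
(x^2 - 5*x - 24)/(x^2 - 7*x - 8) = (x + 3)/(x + 1)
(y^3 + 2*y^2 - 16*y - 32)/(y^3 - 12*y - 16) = (y + 4)/(y + 2)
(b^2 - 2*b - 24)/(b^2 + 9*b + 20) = (b - 6)/(b + 5)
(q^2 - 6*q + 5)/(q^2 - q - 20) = (q - 1)/(q + 4)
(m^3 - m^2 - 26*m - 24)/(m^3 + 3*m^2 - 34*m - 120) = (m + 1)/(m + 5)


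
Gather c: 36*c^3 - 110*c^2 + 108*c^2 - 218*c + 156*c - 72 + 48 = 36*c^3 - 2*c^2 - 62*c - 24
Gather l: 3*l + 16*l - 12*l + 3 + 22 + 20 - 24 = 7*l + 21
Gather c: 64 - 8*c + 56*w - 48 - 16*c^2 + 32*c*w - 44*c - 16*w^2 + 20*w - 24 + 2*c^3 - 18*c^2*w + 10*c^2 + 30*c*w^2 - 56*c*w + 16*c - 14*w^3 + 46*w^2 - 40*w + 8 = 2*c^3 + c^2*(-18*w - 6) + c*(30*w^2 - 24*w - 36) - 14*w^3 + 30*w^2 + 36*w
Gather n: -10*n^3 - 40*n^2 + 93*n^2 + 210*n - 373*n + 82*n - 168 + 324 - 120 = -10*n^3 + 53*n^2 - 81*n + 36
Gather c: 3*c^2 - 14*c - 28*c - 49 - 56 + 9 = 3*c^2 - 42*c - 96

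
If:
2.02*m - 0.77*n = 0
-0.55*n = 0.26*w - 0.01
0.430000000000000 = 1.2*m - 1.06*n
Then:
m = -0.27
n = -0.71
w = 1.55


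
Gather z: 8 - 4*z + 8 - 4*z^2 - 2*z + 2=-4*z^2 - 6*z + 18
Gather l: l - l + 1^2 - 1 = 0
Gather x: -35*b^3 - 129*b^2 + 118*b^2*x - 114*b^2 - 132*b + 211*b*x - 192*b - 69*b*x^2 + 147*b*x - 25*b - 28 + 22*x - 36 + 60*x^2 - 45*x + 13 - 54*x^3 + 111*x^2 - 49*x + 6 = -35*b^3 - 243*b^2 - 349*b - 54*x^3 + x^2*(171 - 69*b) + x*(118*b^2 + 358*b - 72) - 45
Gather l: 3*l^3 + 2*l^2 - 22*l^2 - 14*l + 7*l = 3*l^3 - 20*l^2 - 7*l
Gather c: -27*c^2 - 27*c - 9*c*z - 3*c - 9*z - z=-27*c^2 + c*(-9*z - 30) - 10*z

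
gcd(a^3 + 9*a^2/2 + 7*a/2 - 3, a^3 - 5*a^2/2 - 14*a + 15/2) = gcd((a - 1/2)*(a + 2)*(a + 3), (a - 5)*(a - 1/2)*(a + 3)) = a^2 + 5*a/2 - 3/2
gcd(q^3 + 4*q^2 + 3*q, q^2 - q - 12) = q + 3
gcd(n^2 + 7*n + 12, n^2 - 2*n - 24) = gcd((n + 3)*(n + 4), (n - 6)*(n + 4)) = n + 4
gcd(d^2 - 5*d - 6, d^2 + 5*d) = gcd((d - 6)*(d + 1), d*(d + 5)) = 1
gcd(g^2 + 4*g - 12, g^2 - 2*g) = g - 2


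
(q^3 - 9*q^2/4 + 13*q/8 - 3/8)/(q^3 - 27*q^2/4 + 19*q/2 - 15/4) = (q - 1/2)/(q - 5)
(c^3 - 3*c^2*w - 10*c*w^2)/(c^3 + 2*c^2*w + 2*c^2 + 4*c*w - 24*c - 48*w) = c*(c - 5*w)/(c^2 + 2*c - 24)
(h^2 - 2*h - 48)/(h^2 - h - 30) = (-h^2 + 2*h + 48)/(-h^2 + h + 30)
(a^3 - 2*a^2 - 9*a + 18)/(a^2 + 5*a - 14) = (a^2 - 9)/(a + 7)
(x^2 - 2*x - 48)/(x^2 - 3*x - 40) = (x + 6)/(x + 5)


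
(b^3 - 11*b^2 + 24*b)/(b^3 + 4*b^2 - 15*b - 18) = b*(b - 8)/(b^2 + 7*b + 6)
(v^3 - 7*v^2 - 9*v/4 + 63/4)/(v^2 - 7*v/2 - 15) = (-4*v^3 + 28*v^2 + 9*v - 63)/(2*(-2*v^2 + 7*v + 30))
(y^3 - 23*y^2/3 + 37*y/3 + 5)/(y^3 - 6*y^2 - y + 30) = (y + 1/3)/(y + 2)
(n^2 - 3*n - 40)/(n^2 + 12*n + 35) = (n - 8)/(n + 7)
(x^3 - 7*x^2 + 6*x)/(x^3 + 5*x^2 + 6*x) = (x^2 - 7*x + 6)/(x^2 + 5*x + 6)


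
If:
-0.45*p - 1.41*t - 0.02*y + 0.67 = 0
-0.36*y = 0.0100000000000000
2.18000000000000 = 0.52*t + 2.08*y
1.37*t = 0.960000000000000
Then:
No Solution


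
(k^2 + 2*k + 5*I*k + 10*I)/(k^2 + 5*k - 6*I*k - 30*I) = (k^2 + k*(2 + 5*I) + 10*I)/(k^2 + k*(5 - 6*I) - 30*I)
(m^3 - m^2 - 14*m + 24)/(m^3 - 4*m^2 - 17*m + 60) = (m - 2)/(m - 5)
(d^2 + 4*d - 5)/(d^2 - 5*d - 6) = (-d^2 - 4*d + 5)/(-d^2 + 5*d + 6)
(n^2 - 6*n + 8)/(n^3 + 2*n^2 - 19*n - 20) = (n - 2)/(n^2 + 6*n + 5)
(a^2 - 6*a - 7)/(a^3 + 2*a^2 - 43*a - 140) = (a + 1)/(a^2 + 9*a + 20)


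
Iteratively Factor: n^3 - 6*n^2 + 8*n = (n)*(n^2 - 6*n + 8) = n*(n - 4)*(n - 2)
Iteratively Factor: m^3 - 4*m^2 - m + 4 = (m - 4)*(m^2 - 1) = (m - 4)*(m + 1)*(m - 1)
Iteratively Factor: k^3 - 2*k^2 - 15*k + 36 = (k + 4)*(k^2 - 6*k + 9) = (k - 3)*(k + 4)*(k - 3)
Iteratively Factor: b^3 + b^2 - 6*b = (b - 2)*(b^2 + 3*b) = b*(b - 2)*(b + 3)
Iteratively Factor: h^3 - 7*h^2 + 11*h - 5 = (h - 1)*(h^2 - 6*h + 5) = (h - 5)*(h - 1)*(h - 1)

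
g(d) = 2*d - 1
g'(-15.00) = 2.00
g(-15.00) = -31.00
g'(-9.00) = 2.00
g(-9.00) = -19.00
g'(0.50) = 2.00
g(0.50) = 0.00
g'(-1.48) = 2.00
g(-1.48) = -3.96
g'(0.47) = 2.00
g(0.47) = -0.06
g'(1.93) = 2.00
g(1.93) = 2.86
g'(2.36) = 2.00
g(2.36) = 3.72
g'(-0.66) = 2.00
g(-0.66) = -2.32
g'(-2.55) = 2.00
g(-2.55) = -6.10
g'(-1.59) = 2.00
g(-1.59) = -4.18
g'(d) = 2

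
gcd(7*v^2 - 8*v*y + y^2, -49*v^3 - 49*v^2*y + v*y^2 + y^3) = -7*v + y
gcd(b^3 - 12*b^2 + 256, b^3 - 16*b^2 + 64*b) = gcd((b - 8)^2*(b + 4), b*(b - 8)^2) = b^2 - 16*b + 64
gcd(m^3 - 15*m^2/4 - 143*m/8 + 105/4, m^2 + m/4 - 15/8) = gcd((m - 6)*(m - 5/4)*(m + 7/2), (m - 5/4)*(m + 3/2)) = m - 5/4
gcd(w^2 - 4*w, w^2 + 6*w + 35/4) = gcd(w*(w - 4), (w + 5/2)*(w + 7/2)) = 1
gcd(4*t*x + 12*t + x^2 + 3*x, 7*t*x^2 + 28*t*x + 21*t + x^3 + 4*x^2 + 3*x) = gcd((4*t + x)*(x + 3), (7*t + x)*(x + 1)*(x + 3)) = x + 3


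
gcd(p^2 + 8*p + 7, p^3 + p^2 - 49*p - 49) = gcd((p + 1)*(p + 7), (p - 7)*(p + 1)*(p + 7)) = p^2 + 8*p + 7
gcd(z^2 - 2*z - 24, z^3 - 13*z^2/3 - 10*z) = z - 6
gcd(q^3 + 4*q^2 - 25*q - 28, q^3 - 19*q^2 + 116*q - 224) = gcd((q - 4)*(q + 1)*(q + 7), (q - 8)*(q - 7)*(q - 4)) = q - 4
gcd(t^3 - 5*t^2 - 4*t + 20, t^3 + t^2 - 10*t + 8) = t - 2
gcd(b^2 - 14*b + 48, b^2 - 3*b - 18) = b - 6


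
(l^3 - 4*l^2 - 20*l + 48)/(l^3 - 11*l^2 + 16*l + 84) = (l^2 + 2*l - 8)/(l^2 - 5*l - 14)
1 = 1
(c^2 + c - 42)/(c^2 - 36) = (c + 7)/(c + 6)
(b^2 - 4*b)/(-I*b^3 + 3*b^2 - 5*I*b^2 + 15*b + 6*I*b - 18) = I*b*(b - 4)/(b^3 + b^2*(5 + 3*I) + 3*b*(-2 + 5*I) - 18*I)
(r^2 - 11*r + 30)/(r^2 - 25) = (r - 6)/(r + 5)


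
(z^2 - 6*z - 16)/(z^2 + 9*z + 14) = (z - 8)/(z + 7)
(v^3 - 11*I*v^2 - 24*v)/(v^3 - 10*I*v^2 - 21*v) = (v - 8*I)/(v - 7*I)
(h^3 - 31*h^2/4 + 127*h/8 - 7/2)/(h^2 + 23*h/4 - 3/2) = (h^2 - 15*h/2 + 14)/(h + 6)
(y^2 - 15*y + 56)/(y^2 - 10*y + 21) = (y - 8)/(y - 3)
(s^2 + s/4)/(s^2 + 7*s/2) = (4*s + 1)/(2*(2*s + 7))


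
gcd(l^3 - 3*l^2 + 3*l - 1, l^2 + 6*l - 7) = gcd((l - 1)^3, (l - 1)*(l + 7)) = l - 1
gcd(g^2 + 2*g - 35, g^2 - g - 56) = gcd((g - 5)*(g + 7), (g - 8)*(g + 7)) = g + 7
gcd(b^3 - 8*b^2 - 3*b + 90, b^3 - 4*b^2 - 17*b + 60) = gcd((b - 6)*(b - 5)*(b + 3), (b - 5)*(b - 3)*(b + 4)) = b - 5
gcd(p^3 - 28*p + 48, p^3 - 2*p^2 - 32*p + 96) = p^2 + 2*p - 24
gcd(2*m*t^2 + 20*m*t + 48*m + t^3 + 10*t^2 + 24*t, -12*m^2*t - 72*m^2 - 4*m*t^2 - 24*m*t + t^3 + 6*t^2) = 2*m*t + 12*m + t^2 + 6*t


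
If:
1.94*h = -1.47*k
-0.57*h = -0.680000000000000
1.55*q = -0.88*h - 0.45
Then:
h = 1.19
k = -1.57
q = -0.97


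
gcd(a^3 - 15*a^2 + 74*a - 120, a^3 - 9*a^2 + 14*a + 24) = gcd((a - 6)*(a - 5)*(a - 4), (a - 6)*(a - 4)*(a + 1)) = a^2 - 10*a + 24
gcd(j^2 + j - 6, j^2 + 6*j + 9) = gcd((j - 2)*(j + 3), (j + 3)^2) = j + 3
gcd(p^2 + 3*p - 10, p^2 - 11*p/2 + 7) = p - 2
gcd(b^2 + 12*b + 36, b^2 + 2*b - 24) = b + 6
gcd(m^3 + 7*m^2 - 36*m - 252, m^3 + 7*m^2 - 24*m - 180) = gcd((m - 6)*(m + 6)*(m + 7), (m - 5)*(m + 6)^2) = m + 6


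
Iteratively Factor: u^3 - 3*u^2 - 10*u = (u + 2)*(u^2 - 5*u) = u*(u + 2)*(u - 5)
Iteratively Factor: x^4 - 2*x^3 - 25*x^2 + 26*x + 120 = (x - 3)*(x^3 + x^2 - 22*x - 40) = (x - 3)*(x + 2)*(x^2 - x - 20) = (x - 3)*(x + 2)*(x + 4)*(x - 5)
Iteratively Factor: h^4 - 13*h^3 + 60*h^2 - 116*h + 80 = (h - 2)*(h^3 - 11*h^2 + 38*h - 40) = (h - 5)*(h - 2)*(h^2 - 6*h + 8) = (h - 5)*(h - 4)*(h - 2)*(h - 2)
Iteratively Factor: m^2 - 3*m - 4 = (m + 1)*(m - 4)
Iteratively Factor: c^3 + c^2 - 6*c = (c)*(c^2 + c - 6) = c*(c + 3)*(c - 2)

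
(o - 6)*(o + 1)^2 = o^3 - 4*o^2 - 11*o - 6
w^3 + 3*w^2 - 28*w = w*(w - 4)*(w + 7)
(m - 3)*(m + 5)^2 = m^3 + 7*m^2 - 5*m - 75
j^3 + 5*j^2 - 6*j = j*(j - 1)*(j + 6)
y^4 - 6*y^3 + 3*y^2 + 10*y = y*(y - 5)*(y - 2)*(y + 1)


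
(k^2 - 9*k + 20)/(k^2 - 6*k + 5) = (k - 4)/(k - 1)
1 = 1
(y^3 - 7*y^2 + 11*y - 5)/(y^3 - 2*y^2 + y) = (y - 5)/y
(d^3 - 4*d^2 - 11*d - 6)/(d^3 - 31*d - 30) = (d + 1)/(d + 5)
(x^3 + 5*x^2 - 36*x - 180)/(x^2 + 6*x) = x - 1 - 30/x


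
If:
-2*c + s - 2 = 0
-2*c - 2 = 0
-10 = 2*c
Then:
No Solution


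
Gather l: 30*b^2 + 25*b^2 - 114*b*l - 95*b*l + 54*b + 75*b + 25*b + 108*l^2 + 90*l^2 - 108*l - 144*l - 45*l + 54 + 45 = 55*b^2 + 154*b + 198*l^2 + l*(-209*b - 297) + 99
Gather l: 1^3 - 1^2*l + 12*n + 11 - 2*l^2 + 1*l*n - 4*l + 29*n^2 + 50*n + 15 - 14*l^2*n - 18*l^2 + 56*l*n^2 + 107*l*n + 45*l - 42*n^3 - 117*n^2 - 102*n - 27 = l^2*(-14*n - 20) + l*(56*n^2 + 108*n + 40) - 42*n^3 - 88*n^2 - 40*n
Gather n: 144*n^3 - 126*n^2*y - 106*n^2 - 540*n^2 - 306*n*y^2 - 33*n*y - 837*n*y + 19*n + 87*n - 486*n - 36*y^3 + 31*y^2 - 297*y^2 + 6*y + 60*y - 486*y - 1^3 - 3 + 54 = 144*n^3 + n^2*(-126*y - 646) + n*(-306*y^2 - 870*y - 380) - 36*y^3 - 266*y^2 - 420*y + 50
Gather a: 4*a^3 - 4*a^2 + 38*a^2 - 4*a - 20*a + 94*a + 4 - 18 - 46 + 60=4*a^3 + 34*a^2 + 70*a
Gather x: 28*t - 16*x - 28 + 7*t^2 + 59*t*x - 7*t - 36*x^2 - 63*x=7*t^2 + 21*t - 36*x^2 + x*(59*t - 79) - 28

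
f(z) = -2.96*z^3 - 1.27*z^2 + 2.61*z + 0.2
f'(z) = -8.88*z^2 - 2.54*z + 2.61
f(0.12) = 0.49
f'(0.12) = 2.18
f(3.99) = -197.63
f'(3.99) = -148.90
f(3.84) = -176.11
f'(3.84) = -138.08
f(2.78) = -65.95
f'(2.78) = -73.08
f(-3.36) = 89.37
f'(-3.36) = -89.11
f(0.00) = 0.20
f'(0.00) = 2.61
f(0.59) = 0.69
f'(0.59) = -1.98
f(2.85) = -71.20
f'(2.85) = -76.76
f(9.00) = -2237.02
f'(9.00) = -739.53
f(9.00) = -2237.02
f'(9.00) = -739.53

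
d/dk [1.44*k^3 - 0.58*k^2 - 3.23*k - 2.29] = 4.32*k^2 - 1.16*k - 3.23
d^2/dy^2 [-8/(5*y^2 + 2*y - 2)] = 16*(25*y^2 + 10*y - 4*(5*y + 1)^2 - 10)/(5*y^2 + 2*y - 2)^3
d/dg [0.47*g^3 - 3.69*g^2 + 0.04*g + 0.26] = 1.41*g^2 - 7.38*g + 0.04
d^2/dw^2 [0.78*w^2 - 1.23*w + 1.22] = 1.56000000000000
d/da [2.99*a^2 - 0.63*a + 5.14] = 5.98*a - 0.63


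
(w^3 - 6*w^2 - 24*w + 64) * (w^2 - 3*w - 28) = w^5 - 9*w^4 - 34*w^3 + 304*w^2 + 480*w - 1792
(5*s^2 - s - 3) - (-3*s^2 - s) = 8*s^2 - 3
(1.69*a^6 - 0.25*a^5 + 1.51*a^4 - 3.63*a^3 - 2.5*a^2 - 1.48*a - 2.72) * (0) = 0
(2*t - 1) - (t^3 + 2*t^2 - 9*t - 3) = -t^3 - 2*t^2 + 11*t + 2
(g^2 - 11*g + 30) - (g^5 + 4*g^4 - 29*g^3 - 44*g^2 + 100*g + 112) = -g^5 - 4*g^4 + 29*g^3 + 45*g^2 - 111*g - 82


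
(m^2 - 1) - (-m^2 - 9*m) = 2*m^2 + 9*m - 1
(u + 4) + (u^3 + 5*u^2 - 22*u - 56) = u^3 + 5*u^2 - 21*u - 52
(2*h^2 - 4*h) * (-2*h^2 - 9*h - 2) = -4*h^4 - 10*h^3 + 32*h^2 + 8*h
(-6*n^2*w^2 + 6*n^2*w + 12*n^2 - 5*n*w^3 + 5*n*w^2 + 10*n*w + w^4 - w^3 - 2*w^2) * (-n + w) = 6*n^3*w^2 - 6*n^3*w - 12*n^3 - n^2*w^3 + n^2*w^2 + 2*n^2*w - 6*n*w^4 + 6*n*w^3 + 12*n*w^2 + w^5 - w^4 - 2*w^3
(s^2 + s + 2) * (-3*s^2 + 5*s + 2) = -3*s^4 + 2*s^3 + s^2 + 12*s + 4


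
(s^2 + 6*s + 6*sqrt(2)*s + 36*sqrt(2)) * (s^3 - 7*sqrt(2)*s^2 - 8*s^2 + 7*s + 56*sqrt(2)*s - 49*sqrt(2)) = s^5 - 2*s^4 - sqrt(2)*s^4 - 125*s^3 + 2*sqrt(2)*s^3 + 41*sqrt(2)*s^2 + 210*s^2 - 42*sqrt(2)*s + 3444*s - 3528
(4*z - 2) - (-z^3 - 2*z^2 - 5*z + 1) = z^3 + 2*z^2 + 9*z - 3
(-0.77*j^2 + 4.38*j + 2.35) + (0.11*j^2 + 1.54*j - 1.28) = -0.66*j^2 + 5.92*j + 1.07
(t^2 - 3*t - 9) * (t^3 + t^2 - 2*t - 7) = t^5 - 2*t^4 - 14*t^3 - 10*t^2 + 39*t + 63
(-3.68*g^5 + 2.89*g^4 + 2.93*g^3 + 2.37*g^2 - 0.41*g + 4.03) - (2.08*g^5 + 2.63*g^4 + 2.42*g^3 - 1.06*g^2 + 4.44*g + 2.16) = -5.76*g^5 + 0.26*g^4 + 0.51*g^3 + 3.43*g^2 - 4.85*g + 1.87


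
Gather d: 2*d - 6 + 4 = 2*d - 2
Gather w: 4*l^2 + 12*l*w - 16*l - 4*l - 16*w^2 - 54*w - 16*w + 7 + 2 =4*l^2 - 20*l - 16*w^2 + w*(12*l - 70) + 9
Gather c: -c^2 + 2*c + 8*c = -c^2 + 10*c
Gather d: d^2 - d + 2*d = d^2 + d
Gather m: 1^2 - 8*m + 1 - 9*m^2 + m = -9*m^2 - 7*m + 2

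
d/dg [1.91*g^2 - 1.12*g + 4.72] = 3.82*g - 1.12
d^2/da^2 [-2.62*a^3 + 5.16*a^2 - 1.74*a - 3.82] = 10.32 - 15.72*a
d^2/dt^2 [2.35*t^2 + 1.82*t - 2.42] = 4.70000000000000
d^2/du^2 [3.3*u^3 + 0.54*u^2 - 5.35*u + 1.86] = 19.8*u + 1.08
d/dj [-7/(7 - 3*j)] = -21/(3*j - 7)^2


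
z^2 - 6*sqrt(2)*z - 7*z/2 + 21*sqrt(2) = (z - 7/2)*(z - 6*sqrt(2))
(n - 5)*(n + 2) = n^2 - 3*n - 10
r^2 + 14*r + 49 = (r + 7)^2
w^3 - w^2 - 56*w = w*(w - 8)*(w + 7)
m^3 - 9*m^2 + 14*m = m*(m - 7)*(m - 2)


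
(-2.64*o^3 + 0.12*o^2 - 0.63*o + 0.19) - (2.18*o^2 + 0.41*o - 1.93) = -2.64*o^3 - 2.06*o^2 - 1.04*o + 2.12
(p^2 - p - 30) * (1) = p^2 - p - 30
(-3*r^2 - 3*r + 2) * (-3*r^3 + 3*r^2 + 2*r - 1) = 9*r^5 - 21*r^3 + 3*r^2 + 7*r - 2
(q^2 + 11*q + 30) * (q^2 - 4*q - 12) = q^4 + 7*q^3 - 26*q^2 - 252*q - 360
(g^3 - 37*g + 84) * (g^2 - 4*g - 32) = g^5 - 4*g^4 - 69*g^3 + 232*g^2 + 848*g - 2688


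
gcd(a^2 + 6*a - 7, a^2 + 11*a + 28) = a + 7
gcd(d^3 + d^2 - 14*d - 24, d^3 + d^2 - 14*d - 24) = d^3 + d^2 - 14*d - 24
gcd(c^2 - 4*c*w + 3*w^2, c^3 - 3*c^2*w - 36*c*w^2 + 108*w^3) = -c + 3*w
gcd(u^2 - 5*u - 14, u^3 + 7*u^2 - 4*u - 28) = u + 2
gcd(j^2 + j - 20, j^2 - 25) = j + 5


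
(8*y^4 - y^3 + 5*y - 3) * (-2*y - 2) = -16*y^5 - 14*y^4 + 2*y^3 - 10*y^2 - 4*y + 6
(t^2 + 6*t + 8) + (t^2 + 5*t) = 2*t^2 + 11*t + 8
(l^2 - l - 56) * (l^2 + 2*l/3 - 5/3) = l^4 - l^3/3 - 175*l^2/3 - 107*l/3 + 280/3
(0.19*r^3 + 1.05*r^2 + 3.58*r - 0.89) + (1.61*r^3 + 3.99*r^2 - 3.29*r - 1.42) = 1.8*r^3 + 5.04*r^2 + 0.29*r - 2.31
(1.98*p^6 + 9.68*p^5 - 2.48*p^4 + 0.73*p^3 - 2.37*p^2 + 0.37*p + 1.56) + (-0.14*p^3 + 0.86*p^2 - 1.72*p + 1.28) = 1.98*p^6 + 9.68*p^5 - 2.48*p^4 + 0.59*p^3 - 1.51*p^2 - 1.35*p + 2.84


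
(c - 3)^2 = c^2 - 6*c + 9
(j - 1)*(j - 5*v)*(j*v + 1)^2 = j^4*v^2 - 5*j^3*v^3 - j^3*v^2 + 2*j^3*v + 5*j^2*v^3 - 10*j^2*v^2 - 2*j^2*v + j^2 + 10*j*v^2 - 5*j*v - j + 5*v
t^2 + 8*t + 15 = (t + 3)*(t + 5)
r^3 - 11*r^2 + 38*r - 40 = (r - 5)*(r - 4)*(r - 2)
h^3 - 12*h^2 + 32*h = h*(h - 8)*(h - 4)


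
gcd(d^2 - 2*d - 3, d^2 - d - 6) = d - 3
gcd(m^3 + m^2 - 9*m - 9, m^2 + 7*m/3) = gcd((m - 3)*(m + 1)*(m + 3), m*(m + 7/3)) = 1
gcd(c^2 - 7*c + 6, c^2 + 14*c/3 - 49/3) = 1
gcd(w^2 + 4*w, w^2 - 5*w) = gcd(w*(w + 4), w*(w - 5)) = w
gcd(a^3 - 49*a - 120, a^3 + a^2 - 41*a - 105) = a^2 + 8*a + 15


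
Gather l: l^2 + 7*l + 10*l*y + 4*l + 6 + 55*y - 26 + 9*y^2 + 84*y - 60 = l^2 + l*(10*y + 11) + 9*y^2 + 139*y - 80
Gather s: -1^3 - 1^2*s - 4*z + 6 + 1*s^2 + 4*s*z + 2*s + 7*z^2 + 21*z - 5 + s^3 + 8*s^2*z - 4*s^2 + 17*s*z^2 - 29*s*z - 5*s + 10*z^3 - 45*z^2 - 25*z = s^3 + s^2*(8*z - 3) + s*(17*z^2 - 25*z - 4) + 10*z^3 - 38*z^2 - 8*z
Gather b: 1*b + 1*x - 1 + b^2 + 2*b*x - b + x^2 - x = b^2 + 2*b*x + x^2 - 1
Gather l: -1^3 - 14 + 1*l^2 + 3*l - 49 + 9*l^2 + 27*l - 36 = 10*l^2 + 30*l - 100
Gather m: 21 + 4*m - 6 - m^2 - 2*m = -m^2 + 2*m + 15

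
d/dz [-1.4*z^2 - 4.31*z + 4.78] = -2.8*z - 4.31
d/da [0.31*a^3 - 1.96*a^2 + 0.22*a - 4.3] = 0.93*a^2 - 3.92*a + 0.22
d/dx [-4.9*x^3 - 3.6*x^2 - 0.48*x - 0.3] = -14.7*x^2 - 7.2*x - 0.48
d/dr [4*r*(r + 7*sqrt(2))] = 8*r + 28*sqrt(2)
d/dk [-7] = 0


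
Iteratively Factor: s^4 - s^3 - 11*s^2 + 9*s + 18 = (s - 3)*(s^3 + 2*s^2 - 5*s - 6) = (s - 3)*(s - 2)*(s^2 + 4*s + 3) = (s - 3)*(s - 2)*(s + 1)*(s + 3)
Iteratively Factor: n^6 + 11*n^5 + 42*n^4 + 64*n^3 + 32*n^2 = (n + 1)*(n^5 + 10*n^4 + 32*n^3 + 32*n^2) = n*(n + 1)*(n^4 + 10*n^3 + 32*n^2 + 32*n) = n*(n + 1)*(n + 4)*(n^3 + 6*n^2 + 8*n) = n*(n + 1)*(n + 4)^2*(n^2 + 2*n) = n*(n + 1)*(n + 2)*(n + 4)^2*(n)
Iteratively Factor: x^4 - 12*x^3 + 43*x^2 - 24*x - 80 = (x - 4)*(x^3 - 8*x^2 + 11*x + 20) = (x - 4)*(x + 1)*(x^2 - 9*x + 20) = (x - 4)^2*(x + 1)*(x - 5)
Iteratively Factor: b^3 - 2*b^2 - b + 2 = (b + 1)*(b^2 - 3*b + 2) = (b - 1)*(b + 1)*(b - 2)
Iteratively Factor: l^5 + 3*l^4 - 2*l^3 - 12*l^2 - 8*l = (l + 2)*(l^4 + l^3 - 4*l^2 - 4*l) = (l + 1)*(l + 2)*(l^3 - 4*l) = (l + 1)*(l + 2)^2*(l^2 - 2*l) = (l - 2)*(l + 1)*(l + 2)^2*(l)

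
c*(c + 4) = c^2 + 4*c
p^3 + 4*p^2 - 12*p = p*(p - 2)*(p + 6)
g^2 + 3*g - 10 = (g - 2)*(g + 5)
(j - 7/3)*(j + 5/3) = j^2 - 2*j/3 - 35/9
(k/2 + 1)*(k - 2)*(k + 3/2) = k^3/2 + 3*k^2/4 - 2*k - 3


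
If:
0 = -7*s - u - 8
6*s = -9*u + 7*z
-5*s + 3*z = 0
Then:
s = -108/103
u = -68/103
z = -180/103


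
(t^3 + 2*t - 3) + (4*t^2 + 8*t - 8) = t^3 + 4*t^2 + 10*t - 11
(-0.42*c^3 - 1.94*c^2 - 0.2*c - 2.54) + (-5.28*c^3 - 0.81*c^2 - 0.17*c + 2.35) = -5.7*c^3 - 2.75*c^2 - 0.37*c - 0.19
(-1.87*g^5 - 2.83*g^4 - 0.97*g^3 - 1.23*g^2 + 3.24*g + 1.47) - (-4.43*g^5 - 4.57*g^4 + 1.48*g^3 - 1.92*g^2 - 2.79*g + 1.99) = 2.56*g^5 + 1.74*g^4 - 2.45*g^3 + 0.69*g^2 + 6.03*g - 0.52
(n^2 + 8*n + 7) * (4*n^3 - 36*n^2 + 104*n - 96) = 4*n^5 - 4*n^4 - 156*n^3 + 484*n^2 - 40*n - 672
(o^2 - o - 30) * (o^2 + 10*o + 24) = o^4 + 9*o^3 - 16*o^2 - 324*o - 720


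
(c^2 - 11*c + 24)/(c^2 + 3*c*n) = (c^2 - 11*c + 24)/(c*(c + 3*n))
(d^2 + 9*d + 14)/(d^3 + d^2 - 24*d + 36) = (d^2 + 9*d + 14)/(d^3 + d^2 - 24*d + 36)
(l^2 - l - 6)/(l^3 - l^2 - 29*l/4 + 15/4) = 4*(l + 2)/(4*l^2 + 8*l - 5)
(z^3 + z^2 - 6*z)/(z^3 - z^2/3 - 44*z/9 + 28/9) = 9*z*(z + 3)/(9*z^2 + 15*z - 14)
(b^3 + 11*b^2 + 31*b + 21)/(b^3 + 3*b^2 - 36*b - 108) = (b^2 + 8*b + 7)/(b^2 - 36)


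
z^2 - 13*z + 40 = (z - 8)*(z - 5)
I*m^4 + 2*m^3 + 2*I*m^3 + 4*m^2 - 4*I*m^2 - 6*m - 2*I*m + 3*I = (m + 3)*(m - I)^2*(I*m - I)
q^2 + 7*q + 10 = (q + 2)*(q + 5)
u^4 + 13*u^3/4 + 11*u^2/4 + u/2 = u*(u + 1/4)*(u + 1)*(u + 2)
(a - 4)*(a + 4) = a^2 - 16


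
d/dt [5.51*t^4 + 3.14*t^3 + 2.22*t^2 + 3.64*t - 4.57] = 22.04*t^3 + 9.42*t^2 + 4.44*t + 3.64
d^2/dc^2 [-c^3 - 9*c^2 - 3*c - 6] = -6*c - 18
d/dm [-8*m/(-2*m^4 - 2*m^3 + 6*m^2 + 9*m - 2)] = 16*(-3*m^4 - 2*m^3 + 3*m^2 + 1)/(4*m^8 + 8*m^7 - 20*m^6 - 60*m^5 + 8*m^4 + 116*m^3 + 57*m^2 - 36*m + 4)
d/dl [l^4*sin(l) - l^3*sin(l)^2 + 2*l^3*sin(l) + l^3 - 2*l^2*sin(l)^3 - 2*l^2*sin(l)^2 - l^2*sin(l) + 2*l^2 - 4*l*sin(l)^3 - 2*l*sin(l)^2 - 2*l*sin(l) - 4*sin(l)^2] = l^4*cos(l) + 4*l^3*sin(l) - l^3*sin(2*l) + 2*l^3*cos(l) + 6*l^2*sin(l) - 2*l^2*sin(2*l) - 5*l^2*cos(l)/2 + 3*l^2*cos(2*l)/2 + 3*l^2*cos(3*l)/2 + 3*l^2/2 - 3*l*sin(l) + l*sin(3*l) - 2*sqrt(2)*l*sin(l + pi/4) - 3*l*cos(l) + 3*l*cos(3*l) + 2*sqrt(2)*l*cos(2*l + pi/4) + 2*l - 5*sin(l) - 4*sin(2*l) + sin(3*l) + cos(2*l) - 1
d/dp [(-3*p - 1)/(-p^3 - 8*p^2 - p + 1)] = (3*p^3 + 24*p^2 + 3*p - (3*p + 1)*(3*p^2 + 16*p + 1) - 3)/(p^3 + 8*p^2 + p - 1)^2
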